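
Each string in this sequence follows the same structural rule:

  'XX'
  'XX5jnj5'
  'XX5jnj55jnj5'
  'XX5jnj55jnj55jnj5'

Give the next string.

The strings grow by a fixed suffix 5jnj5 each time.
Applying this once more to XX5jnj55jnj55jnj5:

XX5jnj55jnj55jnj55jnj5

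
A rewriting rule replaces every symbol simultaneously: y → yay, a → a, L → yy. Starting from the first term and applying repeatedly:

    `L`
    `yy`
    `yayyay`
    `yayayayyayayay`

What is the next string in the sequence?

Applying the rule to each of the 14 symbols of yayayayyayayay gives the pieces yay a yay a yay a yay yay a yay a yay a yay, which concatenate to the answer.

yayayayayayayayyayayayayayayay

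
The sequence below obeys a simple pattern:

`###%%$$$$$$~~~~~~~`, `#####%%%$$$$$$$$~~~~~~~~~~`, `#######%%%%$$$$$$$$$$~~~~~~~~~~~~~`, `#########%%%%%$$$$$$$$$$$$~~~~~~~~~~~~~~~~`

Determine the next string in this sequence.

The n-th term is 2n-1 #'s then n %'s then 2n+2 $'s then 3n+1 ~'s, where the shown terms are n = 2, 3, 4, 5.
Setting n = 6 gives 11, 6, 14, 19 characters in each block.

###########%%%%%%$$$$$$$$$$$$$$~~~~~~~~~~~~~~~~~~~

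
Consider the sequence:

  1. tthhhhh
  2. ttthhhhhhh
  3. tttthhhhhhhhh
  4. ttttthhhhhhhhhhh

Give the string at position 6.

ttttttthhhhhhhhhhhhhhh

Reading off run lengths: t runs 2, 3, 4, 5; h runs 5, 7, 9, 11 — each is linear in n, where the shown terms are n = 2, 3, 4, 5.
At n = 7 the blocks have lengths 7, 15.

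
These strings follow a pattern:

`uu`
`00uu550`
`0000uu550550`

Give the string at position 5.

Each term wraps the previous one in 00 on the left and 550 on the right.
From 0000uu550550, 2 further steps: 0000uu550550 → 000000uu550550550 → (answer).

00000000uu550550550550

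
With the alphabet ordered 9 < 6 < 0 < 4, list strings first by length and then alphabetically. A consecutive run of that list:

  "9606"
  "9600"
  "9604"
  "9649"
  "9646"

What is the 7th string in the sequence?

Stepping forward 2 times from 9646: 9646 → 9640, then the target.

9644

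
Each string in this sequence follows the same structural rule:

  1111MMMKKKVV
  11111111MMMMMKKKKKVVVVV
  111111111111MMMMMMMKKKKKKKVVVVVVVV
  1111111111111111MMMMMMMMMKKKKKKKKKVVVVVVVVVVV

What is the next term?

Reading off run lengths: 1 runs 4, 8, 12, 16; M runs 3, 5, 7, 9; K runs 3, 5, 7, 9; V runs 2, 5, 8, 11 — each is linear in n (n = 1, 2, …).
For the next term, n = 5, so the run lengths are 20, 11, 11, 14.

11111111111111111111MMMMMMMMMMMKKKKKKKKKKKVVVVVVVVVVVVVV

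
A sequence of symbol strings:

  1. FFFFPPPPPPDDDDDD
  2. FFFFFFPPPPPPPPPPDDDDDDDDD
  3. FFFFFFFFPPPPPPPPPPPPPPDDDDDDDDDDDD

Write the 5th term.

FFFFFFFFFFFFPPPPPPPPPPPPPPPPPPPPPPDDDDDDDDDDDDDDDDDD

Each string has the form F^{2n} P^{4n-2} D^{3n}, where the shown terms are n = 2, 3, 4.
At n = 6 the blocks have lengths 12, 22, 18.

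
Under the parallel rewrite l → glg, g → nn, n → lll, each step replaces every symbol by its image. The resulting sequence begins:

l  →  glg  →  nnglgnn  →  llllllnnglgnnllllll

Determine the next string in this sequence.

glgglgglgglgglgglgllllllnnglgnnllllllglgglgglgglgglgglg

φ(llllllnnglgnnllllll) expands symbol-by-symbol to glg glg glg glg glg glg lll lll nn glg nn lll lll glg glg glg glg glg glg; joining the 19 pieces gives the next term.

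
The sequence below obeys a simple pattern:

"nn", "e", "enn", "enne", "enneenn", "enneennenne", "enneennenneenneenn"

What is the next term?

enneennenneenneennenneennenne

From term 3 onward, concatenate the last term with the second-to-last: e·nn = enn, enn·e = enne, …
Continuing: enneennenneenneenn · enneennenne gives term 8.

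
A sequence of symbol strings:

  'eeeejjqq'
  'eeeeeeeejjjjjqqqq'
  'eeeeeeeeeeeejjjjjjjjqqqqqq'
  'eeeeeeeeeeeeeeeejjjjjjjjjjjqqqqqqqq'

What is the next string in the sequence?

eeeeeeeeeeeeeeeeeeeejjjjjjjjjjjjjjqqqqqqqqqq

Term n consists of 4n e's, followed by 3n-1 j's, followed by 2n q's (n = 1, 2, …).
Setting n = 5 gives 20, 14, 10 characters in each block.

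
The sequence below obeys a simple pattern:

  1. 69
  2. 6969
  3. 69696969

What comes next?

Each string is two copies of the previous one concatenated.
So the next term is two copies of 69696969.

6969696969696969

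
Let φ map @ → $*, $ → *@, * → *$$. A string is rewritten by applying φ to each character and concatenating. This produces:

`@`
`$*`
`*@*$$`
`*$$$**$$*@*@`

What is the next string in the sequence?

Expanding *$$$**$$*@*@: *→*$$, $→*@, $→*@, $→*@, *→*$$, *→*$$, $→*@, $→*@, *→*$$, @→$*, *→*$$, @→$*. Concatenated: *$$ *@ *@ *@ *$$ *$$ *@ *@ *$$ $* *$$ $*.

*$$*@*@*@*$$*$$*@*@*$$$**$$$*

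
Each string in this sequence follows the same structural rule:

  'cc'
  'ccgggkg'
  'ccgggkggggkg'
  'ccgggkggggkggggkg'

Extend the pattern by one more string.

ccgggkggggkggggkggggkg

The strings grow by a fixed suffix gggkg each time.
One more step from ccgggkggggkggggkg gives the answer.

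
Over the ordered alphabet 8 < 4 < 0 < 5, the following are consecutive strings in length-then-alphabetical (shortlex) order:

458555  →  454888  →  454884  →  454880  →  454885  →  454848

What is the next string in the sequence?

454844

Find the rightmost character of 454848 below 5, bump it to the next letter, and reset everything to its right to 8.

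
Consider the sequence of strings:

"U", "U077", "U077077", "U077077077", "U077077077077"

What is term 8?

U077077077077077077077

Every step adds 077 to the end: s(k+1) = s(k)·077.
From U077077077077, 3 further steps: U077077077077 → U077077077077077 → U077077077077077077 → (answer).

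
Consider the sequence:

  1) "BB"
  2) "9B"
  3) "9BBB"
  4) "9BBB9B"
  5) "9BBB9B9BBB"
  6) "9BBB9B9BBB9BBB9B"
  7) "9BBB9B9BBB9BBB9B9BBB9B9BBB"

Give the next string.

This is a Fibonacci-style word recurrence s(k) = s(k−1)·s(k−2): e.g. 9B·BB = 9BBB.
The next term joins 9BBB9B9BBB9BBB9B9BBB9B9BBB and 9BBB9B9BBB9BBB9B.

9BBB9B9BBB9BBB9B9BBB9B9BBB9BBB9B9BBB9BBB9B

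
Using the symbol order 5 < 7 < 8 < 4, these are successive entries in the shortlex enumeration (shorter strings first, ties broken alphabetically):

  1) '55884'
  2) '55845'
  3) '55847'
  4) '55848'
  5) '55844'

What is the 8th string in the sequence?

Advancing 3 positions from 55844 through 55844 → 55455 → 55457 reaches term 8.

55458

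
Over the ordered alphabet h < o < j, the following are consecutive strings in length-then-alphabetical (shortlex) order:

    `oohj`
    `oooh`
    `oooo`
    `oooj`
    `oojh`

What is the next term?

Find the rightmost character of oojh below j, bump it to the next letter, and reset everything to its right to h.

oojo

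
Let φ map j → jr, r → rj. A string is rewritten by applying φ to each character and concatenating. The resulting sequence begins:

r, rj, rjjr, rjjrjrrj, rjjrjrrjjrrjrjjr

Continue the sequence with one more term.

Applying the rule to each of the 16 symbols of rjjrjrrjjrrjrjjr gives the pieces rj jr jr rj jr rj rj jr jr rj rj jr rj jr jr rj, which concatenate to the answer.

rjjrjrrjjrrjrjjrjrrjrjjrrjjrjrrj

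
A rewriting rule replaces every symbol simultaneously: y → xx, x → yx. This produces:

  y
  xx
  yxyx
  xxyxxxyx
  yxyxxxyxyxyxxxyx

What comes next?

Rewriting the 16 symbols of yxyxxxyxyxyxxxyx one by one yields xx yx xx yx yx yx xx yx xx yx xx yx yx yx xx yx; concatenated:

xxyxxxyxyxyxxxyxxxyxxxyxyxyxxxyx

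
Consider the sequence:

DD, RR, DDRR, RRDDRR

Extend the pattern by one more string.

From term 3 onward, concatenate the second-to-last term with the last: DD·RR = DDRR, RR·DDRR = RRDDRR, …
Continuing: DDRR · RRDDRR gives term 5.

DDRRRRDDRR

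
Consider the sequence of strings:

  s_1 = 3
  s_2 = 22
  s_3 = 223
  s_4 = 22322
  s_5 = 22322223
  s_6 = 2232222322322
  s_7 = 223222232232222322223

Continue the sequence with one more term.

Each term (from the third on) is the previous term followed by the one before it: term 3 = 22·3 = 223.
Continuing: 223222232232222322223 · 2232222322322 gives term 8.

2232222322322223222232232222322322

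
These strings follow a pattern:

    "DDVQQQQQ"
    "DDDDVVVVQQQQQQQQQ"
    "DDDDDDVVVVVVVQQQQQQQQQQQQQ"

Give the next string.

Each string has the form D^{2n} V^{3n-2} Q^{4n+1} (n = 1, 2, …).
For the next term, n = 4, so the run lengths are 8, 10, 17.

DDDDDDDDVVVVVVVVVVQQQQQQQQQQQQQQQQQ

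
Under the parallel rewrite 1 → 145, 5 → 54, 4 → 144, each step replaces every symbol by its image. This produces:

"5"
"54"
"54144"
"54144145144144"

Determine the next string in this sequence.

5414414514414414514454145144144145144144

φ(54144145144144) expands symbol-by-symbol to 54 144 145 144 144 145 144 54 145 144 144 145 144 144; joining the 14 pieces gives the next term.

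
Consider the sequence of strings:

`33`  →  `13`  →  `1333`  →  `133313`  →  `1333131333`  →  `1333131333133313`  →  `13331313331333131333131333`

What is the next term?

133313133313331313331313331333131333133313

This is a Fibonacci-style word recurrence s(k) = s(k−1)·s(k−2): e.g. 13·33 = 1333.
So term 8 is 13331313331333131333131333·1333131333133313.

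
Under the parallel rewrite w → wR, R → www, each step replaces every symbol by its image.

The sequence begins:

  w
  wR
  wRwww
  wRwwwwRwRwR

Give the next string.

wRwwwwRwRwRwRwwwwRwwwwRwww

Rewriting each symbol of wRwwwwRwRwR: w→wR, R→www, w→wR, w→wR, w→wR, w→wR, R→www, w→wR, R→www, w→wR, R→www, which concatenates to wR www wR wR wR wR www wR www wR www.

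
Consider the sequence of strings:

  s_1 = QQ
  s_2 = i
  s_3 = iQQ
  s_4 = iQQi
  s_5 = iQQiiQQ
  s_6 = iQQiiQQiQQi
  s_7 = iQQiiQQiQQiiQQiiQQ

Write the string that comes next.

iQQiiQQiQQiiQQiiQQiQQiiQQiQQi

From term 3 onward, concatenate the last term with the second-to-last: i·QQ = iQQ, iQQ·i = iQQi, …
Continuing: iQQiiQQiQQiiQQiiQQ · iQQiiQQiQQi gives term 8.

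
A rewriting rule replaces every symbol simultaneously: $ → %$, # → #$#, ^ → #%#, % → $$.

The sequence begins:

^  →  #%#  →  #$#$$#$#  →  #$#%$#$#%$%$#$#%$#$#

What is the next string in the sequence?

φ(#$#%$#$#%$%$#$#%$#$#) expands symbol-by-symbol to #$# %$ #$# $$ %$ #$# %$ #$# $$ %$ $$ %$ #$# %$ #$# $$ %$ #$# %$ #$#; joining the 20 pieces gives the next term.

#$#%$#$#$$%$#$#%$#$#$$%$$$%$#$#%$#$#$$%$#$#%$#$#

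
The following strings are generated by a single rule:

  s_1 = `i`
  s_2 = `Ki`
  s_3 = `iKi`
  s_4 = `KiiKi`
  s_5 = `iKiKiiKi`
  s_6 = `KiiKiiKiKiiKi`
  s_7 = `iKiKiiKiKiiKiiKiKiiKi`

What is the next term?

KiiKiiKiKiiKiiKiKiiKiKiiKiiKiKiiKi

This is a Fibonacci-style word recurrence s(k) = s(k−2)·s(k−1): e.g. i·Ki = iKi.
Continuing: KiiKiiKiKiiKi · iKiKiiKiKiiKiiKiKiiKi gives term 8.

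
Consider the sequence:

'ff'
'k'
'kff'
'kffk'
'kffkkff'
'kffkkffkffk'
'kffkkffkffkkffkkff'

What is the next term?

From term 3 onward, concatenate the last term with the second-to-last: k·ff = kff, kff·k = kffk, …
The next term joins kffkkffkffkkffkkff and kffkkffkffk.

kffkkffkffkkffkkffkffkkffkffk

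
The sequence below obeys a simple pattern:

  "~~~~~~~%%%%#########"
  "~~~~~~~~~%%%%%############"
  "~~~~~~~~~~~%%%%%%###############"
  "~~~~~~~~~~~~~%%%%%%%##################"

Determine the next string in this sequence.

The n-th term is 2n+1 ~'s then n+1 %'s then 3n #'s, where the shown terms are n = 3, 4, 5, 6.
At n = 7 the blocks have lengths 15, 8, 21.

~~~~~~~~~~~~~~~%%%%%%%%#####################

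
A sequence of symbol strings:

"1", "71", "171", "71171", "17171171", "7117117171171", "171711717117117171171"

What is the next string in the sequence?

This is a Fibonacci-style word recurrence s(k) = s(k−2)·s(k−1): e.g. 1·71 = 171.
Continuing: 7117117171171 · 171711717117117171171 gives term 8.

7117117171171171711717117117171171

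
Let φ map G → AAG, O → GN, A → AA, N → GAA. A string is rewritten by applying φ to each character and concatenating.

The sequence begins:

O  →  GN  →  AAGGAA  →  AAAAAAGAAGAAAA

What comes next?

Applying the rule to each of the 14 symbols of AAAAAAGAAGAAAA gives the pieces AA AA AA AA AA AA AAG AA AA AAG AA AA AA AA, which concatenate to the answer.

AAAAAAAAAAAAAAGAAAAAAGAAAAAAAA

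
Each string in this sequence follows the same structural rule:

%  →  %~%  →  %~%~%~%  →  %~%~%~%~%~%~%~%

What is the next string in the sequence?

%~%~%~%~%~%~%~%~%~%~%~%~%~%~%~%

s(k+1) = s(k)·~·s(k) — each term doubles the last with '~' between the halves.
So the next term is two copies of %~%~%~%~%~%~%~% with '~' between the halves.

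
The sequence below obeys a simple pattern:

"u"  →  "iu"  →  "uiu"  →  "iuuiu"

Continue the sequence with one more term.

uiuiuuiu

From term 3 onward, concatenate the second-to-last term with the last: u·iu = uiu, iu·uiu = iuuiu, …
Continuing: uiu · iuuiu gives term 5.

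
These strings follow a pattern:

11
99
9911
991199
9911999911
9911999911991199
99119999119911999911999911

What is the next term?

991199991199119999119999119911999911991199

This is a Fibonacci-style word recurrence s(k) = s(k−1)·s(k−2): e.g. 99·11 = 9911.
The next term joins 99119999119911999911999911 and 9911999911991199.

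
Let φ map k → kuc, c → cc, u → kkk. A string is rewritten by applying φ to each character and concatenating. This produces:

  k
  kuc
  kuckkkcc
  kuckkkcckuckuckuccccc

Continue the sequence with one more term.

kuckkkcckuckuckuccccckuckkkcckuckkkcckuckkkcccccccccc

Replace each of the 21 characters of kuckkkcckuckuckuccccc in place — kuc kkk cc kuc kuc kuc cc cc kuc kkk cc kuc kkk cc kuc kkk cc cc cc cc cc — and concatenate.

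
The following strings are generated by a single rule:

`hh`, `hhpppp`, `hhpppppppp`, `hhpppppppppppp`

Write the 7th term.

Each term is the previous one with pppp appended.
From hhpppppppppppp, 3 further steps: hhpppppppppppp → hhpppppppppppppppp → hhpppppppppppppppppppp → (answer).

hhpppppppppppppppppppppppp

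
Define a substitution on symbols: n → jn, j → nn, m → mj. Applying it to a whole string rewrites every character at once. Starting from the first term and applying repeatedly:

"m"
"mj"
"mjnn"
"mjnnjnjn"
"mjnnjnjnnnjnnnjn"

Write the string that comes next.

φ(mjnnjnjnnnjnnnjn) expands symbol-by-symbol to mj nn jn jn nn jn nn jn jn jn nn jn jn jn nn jn; joining the 16 pieces gives the next term.

mjnnjnjnnnjnnnjnjnjnnnjnjnjnnnjn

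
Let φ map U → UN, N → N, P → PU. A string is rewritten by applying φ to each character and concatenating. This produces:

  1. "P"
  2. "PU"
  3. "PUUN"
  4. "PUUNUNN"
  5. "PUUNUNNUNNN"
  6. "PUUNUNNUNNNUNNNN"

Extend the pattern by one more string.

Rewriting the 16 symbols of PUUNUNNUNNNUNNNN one by one yields PU UN UN N UN N N UN N N N UN N N N N; concatenated:

PUUNUNNUNNNUNNNNUNNNNN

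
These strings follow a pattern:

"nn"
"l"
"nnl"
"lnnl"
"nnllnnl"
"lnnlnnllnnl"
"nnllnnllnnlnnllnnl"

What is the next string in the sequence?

lnnlnnllnnlnnllnnllnnlnnllnnl

From term 3 onward, concatenate the second-to-last term with the last: nn·l = nnl, l·nnl = lnnl, …
Continuing: lnnlnnllnnl · nnllnnllnnlnnllnnl gives term 8.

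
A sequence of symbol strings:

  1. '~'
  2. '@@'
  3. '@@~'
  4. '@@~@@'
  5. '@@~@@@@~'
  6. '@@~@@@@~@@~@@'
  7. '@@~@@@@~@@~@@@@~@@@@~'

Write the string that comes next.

@@~@@@@~@@~@@@@~@@@@~@@~@@@@~@@~@@

Each term (from the third on) is the previous term followed by the one before it: term 3 = @@·~ = @@~.
Continuing: @@~@@@@~@@~@@@@~@@@@~ · @@~@@@@~@@~@@ gives term 8.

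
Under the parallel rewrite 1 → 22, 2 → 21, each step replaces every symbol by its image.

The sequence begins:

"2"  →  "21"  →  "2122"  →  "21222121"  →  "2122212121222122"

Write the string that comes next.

21222121212221222122212121222121

φ(2122212121222122) expands symbol-by-symbol to 21 22 21 21 21 22 21 22 21 22 21 21 21 22 21 21; joining the 16 pieces gives the next term.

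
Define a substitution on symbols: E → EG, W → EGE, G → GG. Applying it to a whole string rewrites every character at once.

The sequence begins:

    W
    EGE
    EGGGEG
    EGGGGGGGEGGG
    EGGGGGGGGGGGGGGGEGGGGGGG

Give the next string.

Rewriting the 24 symbols of EGGGGGGGGGGGGGGGEGGGGGGG one by one yields EG GG GG GG GG GG GG GG GG GG GG GG GG GG GG GG EG GG GG GG GG GG GG GG; concatenated:

EGGGGGGGGGGGGGGGGGGGGGGGGGGGGGGGEGGGGGGGGGGGGGGG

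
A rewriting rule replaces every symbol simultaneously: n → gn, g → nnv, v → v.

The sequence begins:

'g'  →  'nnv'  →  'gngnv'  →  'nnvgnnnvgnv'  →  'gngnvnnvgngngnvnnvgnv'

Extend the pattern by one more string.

nnvgnnnvgnvgngnvnnvgnnnvgnnnvgnvgngnvnnvgnv

Replace each of the 21 characters of gngnvnnvgngngnvnnvgnv in place — nnv gn nnv gn v gn gn v nnv gn nnv gn nnv gn v gn gn v nnv gn v — and concatenate.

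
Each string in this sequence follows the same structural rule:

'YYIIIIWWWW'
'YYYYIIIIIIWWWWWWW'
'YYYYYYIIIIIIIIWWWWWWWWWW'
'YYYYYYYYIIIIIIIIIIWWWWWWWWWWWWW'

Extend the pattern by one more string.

YYYYYYYYYYIIIIIIIIIIIIWWWWWWWWWWWWWWWW

The n-th term is 2n Y's then 2n+2 I's then 3n+1 W's (n = 1, 2, …).
For the next term, n = 5, so the run lengths are 10, 12, 16.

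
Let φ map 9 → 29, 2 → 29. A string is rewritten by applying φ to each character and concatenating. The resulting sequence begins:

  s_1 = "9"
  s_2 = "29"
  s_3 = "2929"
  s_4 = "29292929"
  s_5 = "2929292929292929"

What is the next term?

Rewriting the 16 symbols of 2929292929292929 one by one yields 29 29 29 29 29 29 29 29 29 29 29 29 29 29 29 29; concatenated:

29292929292929292929292929292929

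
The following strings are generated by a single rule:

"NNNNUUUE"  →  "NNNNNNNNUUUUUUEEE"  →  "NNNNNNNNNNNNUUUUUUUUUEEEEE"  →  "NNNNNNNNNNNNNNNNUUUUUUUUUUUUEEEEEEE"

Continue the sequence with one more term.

NNNNNNNNNNNNNNNNNNNNUUUUUUUUUUUUUUUEEEEEEEEE

Each string has the form N^{4n} U^{3n} E^{2n-1} (n = 1, 2, …).
Setting n = 5 gives 20, 15, 9 characters in each block.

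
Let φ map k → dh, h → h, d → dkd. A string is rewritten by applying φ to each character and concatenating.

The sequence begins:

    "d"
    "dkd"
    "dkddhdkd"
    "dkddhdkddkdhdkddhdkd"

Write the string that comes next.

dkddhdkddkdhdkddhdkddkddhdkdhdkddhdkddkdhdkddhdkd

Replace each of the 20 characters of dkddhdkddkdhdkddhdkd in place — dkd dh dkd dkd h dkd dh dkd dkd dh dkd h dkd dh dkd dkd h dkd dh dkd — and concatenate.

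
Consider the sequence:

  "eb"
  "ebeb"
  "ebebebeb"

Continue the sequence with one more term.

Each string is two copies of the previous one concatenated.
One more doubling of ebebebeb gives the answer.

ebebebebebebebeb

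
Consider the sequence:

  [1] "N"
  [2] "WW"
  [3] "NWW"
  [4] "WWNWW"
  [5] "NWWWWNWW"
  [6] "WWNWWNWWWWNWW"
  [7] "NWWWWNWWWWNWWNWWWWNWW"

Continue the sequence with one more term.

Each term (from the third on) is the two preceding terms concatenated in order: term 3 = N·WW = NWW.
The next term joins WWNWWNWWWWNWW and NWWWWNWWWWNWWNWWWWNWW.

WWNWWNWWWWNWWNWWWWNWWWWNWWNWWWWNWW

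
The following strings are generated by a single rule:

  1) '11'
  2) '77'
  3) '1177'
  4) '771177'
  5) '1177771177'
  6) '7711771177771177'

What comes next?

11777711777711771177771177

This is a Fibonacci-style word recurrence s(k) = s(k−2)·s(k−1): e.g. 11·77 = 1177.
The next term joins 1177771177 and 7711771177771177.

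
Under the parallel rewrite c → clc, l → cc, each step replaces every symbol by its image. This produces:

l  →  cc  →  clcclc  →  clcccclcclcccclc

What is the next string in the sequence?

clcccclcclcclcclcccclcclcccclcclcclcclcccclc

Replace each of the 16 characters of clcccclcclcccclc in place — clc cc clc clc clc clc cc clc clc cc clc clc clc clc cc clc — and concatenate.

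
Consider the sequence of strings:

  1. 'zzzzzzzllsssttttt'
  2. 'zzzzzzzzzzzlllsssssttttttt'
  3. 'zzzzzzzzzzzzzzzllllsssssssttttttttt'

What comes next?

zzzzzzzzzzzzzzzzzzzlllllsssssssssttttttttttt

Term n consists of 4n-1 z's, followed by n l's, followed by 2n-1 s's, followed by 2n+1 t's, where the shown terms are n = 2, 3, 4.
At n = 5 the blocks have lengths 19, 5, 9, 11.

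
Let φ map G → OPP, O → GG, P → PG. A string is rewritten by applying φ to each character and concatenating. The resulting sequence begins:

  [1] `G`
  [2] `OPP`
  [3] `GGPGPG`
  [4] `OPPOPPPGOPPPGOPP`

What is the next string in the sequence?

GGPGPGGGPGPGPGOPPGGPGPGPGOPPGGPGPG

Applying the rule to each of the 16 symbols of OPPOPPPGOPPPGOPP gives the pieces GG PG PG GG PG PG PG OPP GG PG PG PG OPP GG PG PG, which concatenate to the answer.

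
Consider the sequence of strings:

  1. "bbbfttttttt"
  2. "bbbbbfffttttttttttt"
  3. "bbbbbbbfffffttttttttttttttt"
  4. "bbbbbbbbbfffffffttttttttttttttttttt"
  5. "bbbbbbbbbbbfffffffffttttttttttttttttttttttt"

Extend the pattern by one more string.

The n-th term is 2n+1 b's then 2n-1 f's then 4n+3 t's (n = 1, 2, …).
For the next term, n = 6, so the run lengths are 13, 11, 27.

bbbbbbbbbbbbbfffffffffffttttttttttttttttttttttttttt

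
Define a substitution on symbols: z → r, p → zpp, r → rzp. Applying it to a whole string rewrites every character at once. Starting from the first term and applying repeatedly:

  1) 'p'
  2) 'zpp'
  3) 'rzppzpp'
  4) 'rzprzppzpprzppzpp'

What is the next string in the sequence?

rzprzpprzprzppzpprzppzpprzprzppzpprzppzpp

φ(rzprzppzpprzppzpp) expands symbol-by-symbol to rzp r zpp rzp r zpp zpp r zpp zpp rzp r zpp zpp r zpp zpp; joining the 17 pieces gives the next term.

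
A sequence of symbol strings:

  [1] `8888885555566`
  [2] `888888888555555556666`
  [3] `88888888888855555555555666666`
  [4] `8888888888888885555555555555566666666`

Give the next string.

Reading off run lengths: 8 runs 6, 9, 12, 15; 5 runs 5, 8, 11, 14; 6 runs 2, 4, 6, 8 — each is linear in n, where the shown terms are n = 2, 3, 4, 5.
Setting n = 6 gives 18, 17, 10 characters in each block.

888888888888888888555555555555555556666666666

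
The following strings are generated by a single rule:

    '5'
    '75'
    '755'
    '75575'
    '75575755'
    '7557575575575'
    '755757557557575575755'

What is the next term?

From term 3 onward, concatenate the last term with the second-to-last: 75·5 = 755, 755·75 = 75575, …
Continuing: 755757557557575575755 · 7557575575575 gives term 8.

7557575575575755757557557575575575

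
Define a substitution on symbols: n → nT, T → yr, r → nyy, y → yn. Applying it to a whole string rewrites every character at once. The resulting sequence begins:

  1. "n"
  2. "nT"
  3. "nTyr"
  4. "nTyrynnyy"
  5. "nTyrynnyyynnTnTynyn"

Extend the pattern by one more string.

φ(nTyrynnyyynnTnTynyn) expands symbol-by-symbol to nT yr yn nyy yn nT nT yn yn yn nT nT yr nT yr yn nT yn nT; joining the 19 pieces gives the next term.

nTyrynnyyynnTnTynynynnTnTyrnTyrynnTynnT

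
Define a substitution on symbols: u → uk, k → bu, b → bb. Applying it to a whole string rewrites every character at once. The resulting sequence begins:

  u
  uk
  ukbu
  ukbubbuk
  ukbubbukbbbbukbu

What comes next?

Applying the rule to each of the 16 symbols of ukbubbukbbbbukbu gives the pieces uk bu bb uk bb bb uk bu bb bb bb bb uk bu bb uk, which concatenate to the answer.

ukbubbukbbbbukbubbbbbbbbukbubbuk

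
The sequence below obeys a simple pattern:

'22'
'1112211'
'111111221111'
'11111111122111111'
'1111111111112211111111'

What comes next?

Each term wraps the previous one in 111 on the left and 11 on the right.
One more step from 1111111111112211111111 gives the answer.

111111111111111221111111111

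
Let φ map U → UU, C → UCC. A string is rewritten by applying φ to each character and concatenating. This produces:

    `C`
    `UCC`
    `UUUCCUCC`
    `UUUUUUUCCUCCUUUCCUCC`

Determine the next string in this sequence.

UUUUUUUUUUUUUUUCCUCCUUUCCUCCUUUUUUUCCUCCUUUCCUCC

Replace each of the 20 characters of UUUUUUUCCUCCUUUCCUCC in place — UU UU UU UU UU UU UU UCC UCC UU UCC UCC UU UU UU UCC UCC UU UCC UCC — and concatenate.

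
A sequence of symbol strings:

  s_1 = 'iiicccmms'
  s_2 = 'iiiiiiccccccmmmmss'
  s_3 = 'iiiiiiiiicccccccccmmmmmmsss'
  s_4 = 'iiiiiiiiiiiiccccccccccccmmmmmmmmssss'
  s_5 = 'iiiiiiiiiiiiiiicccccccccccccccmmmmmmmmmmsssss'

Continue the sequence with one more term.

Term n consists of 3n i's, followed by 3n c's, followed by 2n m's, followed by n s's (n = 1, 2, …).
For the next term, n = 6, so the run lengths are 18, 18, 12, 6.

iiiiiiiiiiiiiiiiiiccccccccccccccccccmmmmmmmmmmmmssssss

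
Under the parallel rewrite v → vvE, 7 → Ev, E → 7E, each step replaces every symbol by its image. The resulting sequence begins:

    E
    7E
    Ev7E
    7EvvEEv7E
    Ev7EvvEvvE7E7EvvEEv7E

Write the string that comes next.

φ(Ev7EvvEvvE7E7EvvEEv7E) expands symbol-by-symbol to 7E vvE Ev 7E vvE vvE 7E vvE vvE 7E Ev 7E Ev 7E vvE vvE 7E 7E vvE Ev 7E; joining the 21 pieces gives the next term.

7EvvEEv7EvvEvvE7EvvEvvE7EEv7EEv7EvvEvvE7E7EvvEEv7E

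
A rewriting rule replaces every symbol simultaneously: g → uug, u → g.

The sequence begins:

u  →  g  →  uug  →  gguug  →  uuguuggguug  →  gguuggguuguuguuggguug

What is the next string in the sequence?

Rewriting the 21 symbols of gguuggguuguuguuggguug one by one yields uug uug g g uug uug uug g g uug g g uug g g uug uug uug g g uug; concatenated:

uuguuggguuguuguuggguuggguuggguuguuguuggguug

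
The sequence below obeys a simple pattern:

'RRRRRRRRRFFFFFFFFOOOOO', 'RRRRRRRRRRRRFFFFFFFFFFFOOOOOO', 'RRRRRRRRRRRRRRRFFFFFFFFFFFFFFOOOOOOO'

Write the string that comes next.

RRRRRRRRRRRRRRRRRRFFFFFFFFFFFFFFFFFOOOOOOOO

The n-th term is 3n+3 R's then 3n+2 F's then n+3 O's, where the shown terms are n = 2, 3, 4.
At n = 5 the blocks have lengths 18, 17, 8.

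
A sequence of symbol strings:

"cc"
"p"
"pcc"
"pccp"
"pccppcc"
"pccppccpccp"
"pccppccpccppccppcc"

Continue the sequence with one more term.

pccppccpccppccppccpccppccpccp

From term 3 onward, concatenate the last term with the second-to-last: p·cc = pcc, pcc·p = pccp, …
So term 8 is pccppccpccppccppcc·pccppccpccp.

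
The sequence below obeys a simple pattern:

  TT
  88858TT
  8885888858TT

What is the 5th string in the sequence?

The strings grow by a fixed prefix 88858 each time.
From 8885888858TT, 2 further steps: 8885888858TT → 888588885888858TT → (answer).

88858888588885888858TT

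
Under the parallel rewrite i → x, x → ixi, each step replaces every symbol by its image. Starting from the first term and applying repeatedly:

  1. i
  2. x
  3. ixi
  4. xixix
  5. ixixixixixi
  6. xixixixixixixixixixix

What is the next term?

φ(xixixixixixixixixixix) expands symbol-by-symbol to ixi x ixi x ixi x ixi x ixi x ixi x ixi x ixi x ixi x ixi x ixi; joining the 21 pieces gives the next term.

ixixixixixixixixixixixixixixixixixixixixixi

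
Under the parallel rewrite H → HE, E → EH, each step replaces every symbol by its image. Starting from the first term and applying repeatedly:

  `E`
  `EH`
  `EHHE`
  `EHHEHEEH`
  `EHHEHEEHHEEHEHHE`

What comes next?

φ(EHHEHEEHHEEHEHHE) expands symbol-by-symbol to EH HE HE EH HE EH EH HE HE EH EH HE EH HE HE EH; joining the 16 pieces gives the next term.

EHHEHEEHHEEHEHHEHEEHEHHEEHHEHEEH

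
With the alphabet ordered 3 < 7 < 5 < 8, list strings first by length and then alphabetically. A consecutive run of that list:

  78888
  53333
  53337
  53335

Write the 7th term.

53377

Advancing 3 positions from 53335 through 53335 → 53338 → 53373 reaches term 7.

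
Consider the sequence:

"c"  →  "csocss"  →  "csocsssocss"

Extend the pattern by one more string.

Every step adds socss to the end: s(k+1) = s(k)·socss.
One more step from csocsssocss gives the answer.

csocsssocsssocss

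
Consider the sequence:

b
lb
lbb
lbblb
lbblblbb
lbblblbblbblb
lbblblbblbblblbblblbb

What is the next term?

lbblblbblbblblbblblbblbblblbblbblb

This is a Fibonacci-style word recurrence s(k) = s(k−1)·s(k−2): e.g. lb·b = lbb.
The next term joins lbblblbblbblblbblblbb and lbblblbblbblb.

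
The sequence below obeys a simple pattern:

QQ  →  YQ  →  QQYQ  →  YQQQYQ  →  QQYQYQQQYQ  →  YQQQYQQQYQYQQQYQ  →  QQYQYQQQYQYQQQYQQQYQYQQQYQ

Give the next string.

YQQQYQQQYQYQQQYQQQYQYQQQYQYQQQYQQQYQYQQQYQ

This is a Fibonacci-style word recurrence s(k) = s(k−2)·s(k−1): e.g. QQ·YQ = QQYQ.
The next term joins YQQQYQQQYQYQQQYQ and QQYQYQQQYQYQQQYQQQYQYQQQYQ.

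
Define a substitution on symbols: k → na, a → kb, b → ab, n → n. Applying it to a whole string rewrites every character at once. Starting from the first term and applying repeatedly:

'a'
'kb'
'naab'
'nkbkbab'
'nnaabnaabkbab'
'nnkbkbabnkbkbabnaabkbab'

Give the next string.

Rewriting the 23 symbols of nnkbkbabnkbkbabnaabkbab one by one yields n n na ab na ab kb ab n na ab na ab kb ab n kb kb ab na ab kb ab; concatenated:

nnnaabnaabkbabnnaabnaabkbabnkbkbabnaabkbab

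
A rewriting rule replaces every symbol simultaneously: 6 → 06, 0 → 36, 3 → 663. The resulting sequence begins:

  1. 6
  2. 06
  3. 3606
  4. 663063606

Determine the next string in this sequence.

06066633606663063606

Expanding 663063606: 6→06, 6→06, 3→663, 0→36, 6→06, 3→663, 6→06, 0→36, 6→06. Concatenated: 06 06 663 36 06 663 06 36 06.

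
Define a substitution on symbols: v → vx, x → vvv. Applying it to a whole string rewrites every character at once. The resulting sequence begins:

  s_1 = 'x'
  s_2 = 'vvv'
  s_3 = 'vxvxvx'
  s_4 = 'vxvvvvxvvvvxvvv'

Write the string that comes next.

Rewriting the 15 symbols of vxvvvvxvvvvxvvv one by one yields vx vvv vx vx vx vx vvv vx vx vx vx vvv vx vx vx; concatenated:

vxvvvvxvxvxvxvvvvxvxvxvxvvvvxvxvx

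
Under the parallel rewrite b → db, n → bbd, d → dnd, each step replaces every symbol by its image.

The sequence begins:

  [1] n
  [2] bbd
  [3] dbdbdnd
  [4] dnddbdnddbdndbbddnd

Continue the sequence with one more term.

dndbbddnddnddbdndbbddnddnddbdndbbddnddbdbdnddndbbddnd

Applying the rule to each of the 19 symbols of dnddbdnddbdndbbddnd gives the pieces dnd bbd dnd dnd db dnd bbd dnd dnd db dnd bbd dnd db db dnd dnd bbd dnd, which concatenate to the answer.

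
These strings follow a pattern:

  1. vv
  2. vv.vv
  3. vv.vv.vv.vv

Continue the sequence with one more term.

vv.vv.vv.vv.vv.vv.vv.vv

Every step duplicates the string with '.' between the halves.
So the next term is two copies of vv.vv.vv.vv with '.' between the halves.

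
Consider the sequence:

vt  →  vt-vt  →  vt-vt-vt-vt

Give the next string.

vt-vt-vt-vt-vt-vt-vt-vt

Every step duplicates the string with '-' between the halves.
One more doubling of vt-vt-vt-vt gives the answer.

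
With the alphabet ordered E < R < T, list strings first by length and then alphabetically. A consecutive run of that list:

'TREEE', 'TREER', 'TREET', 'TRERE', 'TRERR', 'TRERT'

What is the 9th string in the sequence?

Stepping forward 3 times from TRERT: TRERT → TRETE → TRETR, then the target.

TRETT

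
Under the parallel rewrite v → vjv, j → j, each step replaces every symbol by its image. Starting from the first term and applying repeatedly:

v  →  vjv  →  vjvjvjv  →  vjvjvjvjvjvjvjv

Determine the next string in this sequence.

Applying the rule to each of the 15 symbols of vjvjvjvjvjvjvjv gives the pieces vjv j vjv j vjv j vjv j vjv j vjv j vjv j vjv, which concatenate to the answer.

vjvjvjvjvjvjvjvjvjvjvjvjvjvjvjv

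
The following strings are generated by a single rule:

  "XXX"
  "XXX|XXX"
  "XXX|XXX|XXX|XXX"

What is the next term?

Each string is two copies of the previous one joined by '|'.
One more doubling of XXX|XXX|XXX|XXX gives the answer.

XXX|XXX|XXX|XXX|XXX|XXX|XXX|XXX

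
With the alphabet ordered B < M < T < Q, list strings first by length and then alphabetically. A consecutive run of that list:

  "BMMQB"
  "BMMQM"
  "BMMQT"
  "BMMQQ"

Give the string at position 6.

BMTBM

Stepping forward 2 times from BMMQQ: BMMQQ → BMTBB, then the target.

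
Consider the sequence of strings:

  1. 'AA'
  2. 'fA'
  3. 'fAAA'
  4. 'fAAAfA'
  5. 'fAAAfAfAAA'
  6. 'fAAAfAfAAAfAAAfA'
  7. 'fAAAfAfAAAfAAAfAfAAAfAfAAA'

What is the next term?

fAAAfAfAAAfAAAfAfAAAfAfAAAfAAAfAfAAAfAAAfA

From term 3 onward, concatenate the last term with the second-to-last: fA·AA = fAAA, fAAA·fA = fAAAfA, …
The next term joins fAAAfAfAAAfAAAfAfAAAfAfAAA and fAAAfAfAAAfAAAfA.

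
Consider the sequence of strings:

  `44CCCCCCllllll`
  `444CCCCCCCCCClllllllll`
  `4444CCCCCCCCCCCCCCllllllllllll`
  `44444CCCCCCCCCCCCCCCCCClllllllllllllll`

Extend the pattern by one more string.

444444CCCCCCCCCCCCCCCCCCCCCCllllllllllllllllll

Term n consists of n 4's, followed by 4n-2 C's, followed by 3n l's, where the shown terms are n = 2, 3, 4, 5.
Setting n = 6 gives 6, 22, 18 characters in each block.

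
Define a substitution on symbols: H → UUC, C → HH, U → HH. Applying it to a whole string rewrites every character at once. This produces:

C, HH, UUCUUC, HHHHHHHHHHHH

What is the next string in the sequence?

UUCUUCUUCUUCUUCUUCUUCUUCUUCUUCUUCUUC

Apply φ to HHHHHHHHHHHH symbol by symbol: H→UUC, H→UUC, H→UUC, H→UUC, H→UUC, H→UUC, H→UUC, H→UUC, H→UUC, H→UUC, H→UUC, H→UUC; joined: UUC UUC UUC UUC UUC UUC UUC UUC UUC UUC UUC UUC.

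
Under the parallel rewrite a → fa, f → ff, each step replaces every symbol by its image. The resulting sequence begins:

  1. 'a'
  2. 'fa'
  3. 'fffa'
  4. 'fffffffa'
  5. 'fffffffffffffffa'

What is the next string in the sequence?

fffffffffffffffffffffffffffffffa

Applying the rule to each of the 16 symbols of fffffffffffffffa gives the pieces ff ff ff ff ff ff ff ff ff ff ff ff ff ff ff fa, which concatenate to the answer.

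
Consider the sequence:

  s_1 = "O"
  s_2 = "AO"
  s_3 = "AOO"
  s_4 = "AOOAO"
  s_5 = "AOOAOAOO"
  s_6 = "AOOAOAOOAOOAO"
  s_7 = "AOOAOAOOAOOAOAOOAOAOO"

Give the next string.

Each term (from the third on) is the previous term followed by the one before it: term 3 = AO·O = AOO.
Continuing: AOOAOAOOAOOAOAOOAOAOO · AOOAOAOOAOOAO gives term 8.

AOOAOAOOAOOAOAOOAOAOOAOOAOAOOAOOAO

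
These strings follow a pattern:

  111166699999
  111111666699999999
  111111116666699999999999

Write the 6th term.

Reading off run lengths: 1 runs 4, 6, 8; 6 runs 3, 4, 5; 9 runs 5, 8, 11 — each is linear in n, where the shown terms are n = 2, 3, 4.
Setting n = 7 gives 14, 8, 20 characters in each block.

111111111111116666666699999999999999999999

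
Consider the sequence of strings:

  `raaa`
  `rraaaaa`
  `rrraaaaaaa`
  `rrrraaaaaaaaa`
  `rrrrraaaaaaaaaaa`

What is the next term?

The n-th term is n-1 r's then 2n-1 a's, where the shown terms are n = 2, 3, 4, 5, 6.
At n = 7 the blocks have lengths 6, 13.

rrrrrraaaaaaaaaaaaa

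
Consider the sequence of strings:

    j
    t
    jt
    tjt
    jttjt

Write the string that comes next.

Each term (from the third on) is the two preceding terms concatenated in order: term 3 = j·t = jt.
The next term joins tjt and jttjt.

tjtjttjt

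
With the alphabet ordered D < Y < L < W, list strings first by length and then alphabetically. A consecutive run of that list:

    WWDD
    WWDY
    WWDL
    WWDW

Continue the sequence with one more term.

Find the rightmost character of WWDW below W, bump it to the next letter, and reset everything to its right to D.

WWYD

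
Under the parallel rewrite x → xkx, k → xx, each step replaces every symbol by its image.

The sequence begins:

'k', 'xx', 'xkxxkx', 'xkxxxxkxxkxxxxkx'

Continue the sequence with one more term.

Rewriting the 16 symbols of xkxxxxkxxkxxxxkx one by one yields xkx xx xkx xkx xkx xkx xx xkx xkx xx xkx xkx xkx xkx xx xkx; concatenated:

xkxxxxkxxkxxkxxkxxxxkxxkxxxxkxxkxxkxxkxxxxkx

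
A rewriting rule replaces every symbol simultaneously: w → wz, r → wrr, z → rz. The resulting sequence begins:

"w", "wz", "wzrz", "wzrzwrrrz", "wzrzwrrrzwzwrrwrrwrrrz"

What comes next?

Rewriting the 22 symbols of wzrzwrrrzwzwrrwrrwrrrz one by one yields wz rz wrr rz wz wrr wrr wrr rz wz rz wz wrr wrr wz wrr wrr wz wrr wrr wrr rz; concatenated:

wzrzwrrrzwzwrrwrrwrrrzwzrzwzwrrwrrwzwrrwrrwzwrrwrrwrrrz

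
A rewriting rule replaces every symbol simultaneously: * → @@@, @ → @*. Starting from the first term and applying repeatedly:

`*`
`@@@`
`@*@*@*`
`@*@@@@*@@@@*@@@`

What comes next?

Applying the rule to each of the 15 symbols of @*@@@@*@@@@*@@@ gives the pieces @* @@@ @* @* @* @* @@@ @* @* @* @* @@@ @* @* @*, which concatenate to the answer.

@*@@@@*@*@*@*@@@@*@*@*@*@@@@*@*@*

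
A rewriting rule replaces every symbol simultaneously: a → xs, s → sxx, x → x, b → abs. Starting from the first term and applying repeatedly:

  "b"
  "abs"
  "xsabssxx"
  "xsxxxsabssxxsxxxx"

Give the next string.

Applying the rule to each of the 17 symbols of xsxxxsabssxxsxxxx gives the pieces x sxx x x x sxx xs abs sxx sxx x x sxx x x x x, which concatenate to the answer.

xsxxxxxsxxxsabssxxsxxxxsxxxxxx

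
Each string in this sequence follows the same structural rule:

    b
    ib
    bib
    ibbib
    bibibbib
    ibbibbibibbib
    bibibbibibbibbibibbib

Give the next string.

ibbibbibibbibbibibbibibbibbibibbib

From term 3 onward, concatenate the second-to-last term with the last: b·ib = bib, ib·bib = ibbib, …
The next term joins ibbibbibibbib and bibibbibibbibbibibbib.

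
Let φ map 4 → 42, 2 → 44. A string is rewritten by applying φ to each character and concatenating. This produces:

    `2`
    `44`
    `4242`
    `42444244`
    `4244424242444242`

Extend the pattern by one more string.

Rewriting the 16 symbols of 4244424242444242 one by one yields 42 44 42 42 42 44 42 44 42 44 42 42 42 44 42 44; concatenated:

42444242424442444244424242444244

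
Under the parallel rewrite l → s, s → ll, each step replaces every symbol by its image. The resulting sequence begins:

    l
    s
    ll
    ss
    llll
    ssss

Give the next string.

llllllll

Expanding ssss: s→ll, s→ll, s→ll, s→ll. Concatenated: ll ll ll ll.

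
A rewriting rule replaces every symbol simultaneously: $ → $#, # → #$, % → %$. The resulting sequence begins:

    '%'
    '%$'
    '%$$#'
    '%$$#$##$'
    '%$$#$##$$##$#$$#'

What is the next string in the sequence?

Rewriting the 16 symbols of %$$#$##$$##$#$$# one by one yields %$ $# $# #$ $# #$ #$ $# $# #$ #$ $# #$ $# $# #$; concatenated:

%$$#$##$$##$#$$#$##$#$$##$$#$##$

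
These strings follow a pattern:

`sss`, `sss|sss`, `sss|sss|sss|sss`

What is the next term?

s(k+1) = s(k)·|·s(k) — each term doubles the last with '|' between the halves.
So the next term is two copies of sss|sss|sss|sss with '|' between the halves.

sss|sss|sss|sss|sss|sss|sss|sss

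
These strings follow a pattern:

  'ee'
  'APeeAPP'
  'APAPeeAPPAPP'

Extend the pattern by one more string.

APAPAPeeAPPAPPAPP

s(k+1) = AP·s(k)·APP, so each term gains AP as a prefix and APP as a suffix.
So the next term is AP·APAPeeAPPAPP·APP.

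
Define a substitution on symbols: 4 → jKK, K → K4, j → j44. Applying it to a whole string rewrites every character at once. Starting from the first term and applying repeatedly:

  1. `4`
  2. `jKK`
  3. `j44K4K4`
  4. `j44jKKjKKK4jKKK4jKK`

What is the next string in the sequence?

Rewriting the 19 symbols of j44jKKjKKK4jKKK4jKK one by one yields j44 jKK jKK j44 K4 K4 j44 K4 K4 K4 jKK j44 K4 K4 K4 jKK j44 K4 K4; concatenated:

j44jKKjKKj44K4K4j44K4K4K4jKKj44K4K4K4jKKj44K4K4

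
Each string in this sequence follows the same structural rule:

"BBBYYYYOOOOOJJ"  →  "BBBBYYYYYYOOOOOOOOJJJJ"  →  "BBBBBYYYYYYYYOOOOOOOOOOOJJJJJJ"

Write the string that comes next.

Reading off run lengths: B runs 3, 4, 5; Y runs 4, 6, 8; O runs 5, 8, 11; J runs 2, 4, 6 — each is linear in n (n = 1, 2, …).
Setting n = 4 gives 6, 10, 14, 8 characters in each block.

BBBBBBYYYYYYYYYYOOOOOOOOOOOOOOJJJJJJJJ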